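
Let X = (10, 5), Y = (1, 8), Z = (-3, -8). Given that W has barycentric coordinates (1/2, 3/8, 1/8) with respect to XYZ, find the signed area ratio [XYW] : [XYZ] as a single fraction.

The signed ratio [XYW]/[XYZ] equals the barycentric coordinate of W at vertex Z, which is 1/8.

1/8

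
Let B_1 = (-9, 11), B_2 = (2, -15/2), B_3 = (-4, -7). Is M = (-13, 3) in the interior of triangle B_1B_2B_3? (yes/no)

Barycentric coordinates of M: (111/211, -224/211, 324/211).
The three coordinates are positive, negative, positive; a point is interior exactly when all three are positive.

no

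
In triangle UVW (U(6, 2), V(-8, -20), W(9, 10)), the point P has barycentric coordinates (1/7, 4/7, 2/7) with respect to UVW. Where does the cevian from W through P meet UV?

Line WP meets UV where the W-coordinate vanishes; zeroing P's W-weight and renormalizing leaves U, V-weights 1/7 : 4/7 → (1/5, 4/5).
So Q = (1/5)·U + (4/5)·V = (-26/5, -78/5).

(-26/5, -78/5)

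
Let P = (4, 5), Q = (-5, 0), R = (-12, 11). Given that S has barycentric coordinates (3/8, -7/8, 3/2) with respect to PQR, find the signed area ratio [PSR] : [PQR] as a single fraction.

The signed ratio [PSR]/[PQR] equals the barycentric coordinate of S at vertex Q, which is -7/8.

-7/8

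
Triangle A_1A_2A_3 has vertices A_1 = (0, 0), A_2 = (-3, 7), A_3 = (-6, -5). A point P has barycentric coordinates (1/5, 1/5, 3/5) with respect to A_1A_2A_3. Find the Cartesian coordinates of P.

P = (1/5)·A_1 + (1/5)·A_2 + (3/5)·A_3.
x-coordinate: (1/5)·0 + (1/5)·(-3) + (3/5)·(-6) = -21/5.
y-coordinate: (1/5)·0 + (1/5)·7 + (3/5)·(-5) = -8/5.

(-21/5, -8/5)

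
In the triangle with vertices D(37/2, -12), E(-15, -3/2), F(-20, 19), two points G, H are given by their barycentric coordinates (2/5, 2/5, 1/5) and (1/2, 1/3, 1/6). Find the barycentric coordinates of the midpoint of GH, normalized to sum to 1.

(9/20, 11/30, 11/60)

Since both coordinate triples sum to 1, the midpoint's barycentrics are the componentwise average.
(2/5+1/2)/2 = 9/20; similarly 11/30 and 11/60.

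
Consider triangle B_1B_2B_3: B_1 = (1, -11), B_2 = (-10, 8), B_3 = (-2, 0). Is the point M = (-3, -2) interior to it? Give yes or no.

yes

Barycentric coordinates of M: (3/8, 17/64, 23/64).
The three coordinates are positive, positive, positive; a point is interior exactly when all three are positive.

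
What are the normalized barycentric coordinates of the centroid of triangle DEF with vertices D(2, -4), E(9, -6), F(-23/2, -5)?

The centroid is the average of the vertices, so each weight is 1/3.

(1/3, 1/3, 1/3)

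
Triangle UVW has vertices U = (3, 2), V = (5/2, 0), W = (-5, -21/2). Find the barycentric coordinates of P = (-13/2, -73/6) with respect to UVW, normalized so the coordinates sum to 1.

(1/3, -5/9, 11/9)

Signed area of the reference triangle: [UVW] = ½·(3·(0−(-21/2)) + (5/2)·(-21/2−2) + (-5)·(2−0)) = ½·(63/2 − 125/4 − 10) = -39/8.
[PVW] = ½·((-13/2)·(0−(-21/2)) + (5/2)·(-21/2−(-73/6)) + (-5)·(-73/6−0)) = ½·(-273/4 + 25/6 + 365/6) = -13/8, so the U-coordinate is (-13/8)/(-39/8) = 1/3.
[UPW] = ½·(3·(-73/6−(-21/2)) + (-13/2)·(-21/2−2) + (-5)·(2−(-73/6))) = ½·(-5 + 325/4 − 425/6) = 65/24, so the V-coordinate is -5/9.
[UVP] = ½·(3·(0−(-73/6)) + (5/2)·(-73/6−2) + (-13/2)·(2−0)) = ½·(73/2 − 425/12 − 13) = -143/24, so the W-coordinate is 11/9.
Check: 1/3 − 5/9 + 11/9 = 1.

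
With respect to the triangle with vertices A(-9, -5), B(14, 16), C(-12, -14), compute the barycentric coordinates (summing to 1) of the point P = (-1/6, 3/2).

Signed area of the reference triangle: [ABC] = ½·((-9)·(16−(-14)) + 14·(-14−(-5)) + (-12)·(-5−16)) = ½·(-270 − 126 + 252) = -72.
[PBC] = ½·((-1/6)·(16−(-14)) + 14·(-14−(3/2)) + (-12)·(3/2−16)) = ½·(-5 − 217 + 174) = -24, so the A-coordinate is (-24)/(-72) = 1/3.
[APC] = ½·((-9)·(3/2−(-14)) + (-1/6)·(-14−(-5)) + (-12)·(-5−(3/2))) = ½·(-279/2 + 3/2 + 78) = -30, so the B-coordinate is 5/12.
[ABP] = ½·((-9)·(16−(3/2)) + 14·(3/2−(-5)) + (-1/6)·(-5−16)) = ½·(-261/2 + 91 + 7/2) = -18, so the C-coordinate is 1/4.
Check: 1/3 + 5/12 + 1/4 = 1.

(1/3, 5/12, 1/4)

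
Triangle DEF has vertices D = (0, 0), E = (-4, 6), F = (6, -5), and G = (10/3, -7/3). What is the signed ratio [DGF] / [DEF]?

[DEF] = ½·(0·(6−(-5)) + (-4)·(-5−0) + 6·(0−6)) = ½·(0 + 20 − 36) = -8.
[DGF] = ½·(0·(-7/3−(-5)) + (10/3)·(-5−0) + 6·(0−(-7/3))) = ½·(0 − 50/3 + 14) = -4/3, so the ratio is (-4/3)/(-8) = 1/6.

1/6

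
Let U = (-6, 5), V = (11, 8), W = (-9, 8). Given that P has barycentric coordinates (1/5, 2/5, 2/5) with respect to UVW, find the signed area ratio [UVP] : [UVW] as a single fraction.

2/5

The signed ratio [UVP]/[UVW] equals the barycentric coordinate of P at vertex W, which is 2/5.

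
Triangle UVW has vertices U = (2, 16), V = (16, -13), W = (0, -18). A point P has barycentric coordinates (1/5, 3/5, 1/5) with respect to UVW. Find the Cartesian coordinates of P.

P = (1/5)·U + (3/5)·V + (1/5)·W.
x-coordinate: (1/5)·2 + (3/5)·16 + (1/5)·0 = 10.
y-coordinate: (1/5)·16 + (3/5)·(-13) + (1/5)·(-18) = -41/5.

(10, -41/5)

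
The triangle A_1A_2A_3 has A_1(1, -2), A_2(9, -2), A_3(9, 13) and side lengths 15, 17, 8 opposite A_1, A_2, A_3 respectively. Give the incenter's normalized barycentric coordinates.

The incenter has barycentric coordinates proportional to the opposite side lengths: (15 : 17 : 8).
Normalizing by 15+17+8 = 40 gives (3/8, 17/40, 1/5).

(3/8, 17/40, 1/5)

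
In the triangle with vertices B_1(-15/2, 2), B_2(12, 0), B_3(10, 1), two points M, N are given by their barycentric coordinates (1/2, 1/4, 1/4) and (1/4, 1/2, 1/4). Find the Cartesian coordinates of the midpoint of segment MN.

(67/16, 1)

Barycentric coordinates of the midpoint are the average: (3/8, 3/8, 1/4).
Converting: (3/8)·B_1 + (3/8)·B_2 + (1/4)·B_3 = (67/16, 1).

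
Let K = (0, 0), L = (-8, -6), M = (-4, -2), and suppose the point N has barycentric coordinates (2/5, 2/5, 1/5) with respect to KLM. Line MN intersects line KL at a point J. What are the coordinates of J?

(-4, -3)

Line MN meets KL where the M-coordinate vanishes; zeroing N's M-weight and renormalizing leaves K, L-weights 2/5 : 2/5 → (1/2, 1/2).
So J = (1/2)·K + (1/2)·L = (-4, -3).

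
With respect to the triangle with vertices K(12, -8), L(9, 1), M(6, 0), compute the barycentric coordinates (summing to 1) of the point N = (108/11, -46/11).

(6/11, 2/11, 3/11)

Signed area of the reference triangle: [KLM] = ½·(12·(1−0) + 9·(0−(-8)) + 6·(-8−1)) = ½·(12 + 72 − 54) = 15.
[NLM] = ½·((108/11)·(1−0) + 9·(0−(-46/11)) + 6·(-46/11−1)) = ½·(108/11 + 414/11 − 342/11) = 90/11, so the K-coordinate is (90/11)/15 = 6/11.
[KNM] = ½·(12·(-46/11−0) + (108/11)·(0−(-8)) + 6·(-8−(-46/11))) = ½·(-552/11 + 864/11 − 252/11) = 30/11, so the L-coordinate is 2/11.
[KLN] = ½·(12·(1−(-46/11)) + 9·(-46/11−(-8)) + (108/11)·(-8−1)) = ½·(684/11 + 378/11 − 972/11) = 45/11, so the M-coordinate is 3/11.
Check: 6/11 + 2/11 + 3/11 = 1.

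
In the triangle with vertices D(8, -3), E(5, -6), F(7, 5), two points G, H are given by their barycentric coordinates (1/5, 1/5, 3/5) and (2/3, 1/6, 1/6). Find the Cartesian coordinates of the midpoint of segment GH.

Barycentric coordinates of the midpoint are the average: (13/30, 11/60, 23/60).
Converting: (13/30)·D + (11/60)·E + (23/60)·F = (106/15, -29/60).

(106/15, -29/60)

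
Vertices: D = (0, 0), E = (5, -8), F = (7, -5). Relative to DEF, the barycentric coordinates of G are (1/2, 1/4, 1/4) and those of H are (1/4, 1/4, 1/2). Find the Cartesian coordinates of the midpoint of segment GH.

(31/8, -31/8)

Barycentric coordinates of the midpoint are the average: (3/8, 1/4, 3/8).
Converting: (3/8)·D + (1/4)·E + (3/8)·F = (31/8, -31/8).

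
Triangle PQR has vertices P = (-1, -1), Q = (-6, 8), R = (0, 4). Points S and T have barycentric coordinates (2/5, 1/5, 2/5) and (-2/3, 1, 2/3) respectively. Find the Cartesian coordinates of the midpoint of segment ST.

Barycentric coordinates of the midpoint are the average: (-2/15, 3/5, 8/15).
Converting: (-2/15)·P + (3/5)·Q + (8/15)·R = (-52/15, 106/15).

(-52/15, 106/15)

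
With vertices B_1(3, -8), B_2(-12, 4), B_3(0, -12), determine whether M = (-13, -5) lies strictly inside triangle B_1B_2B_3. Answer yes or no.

Barycentric coordinates of M: (-31/24, 73/96, 49/32).
The three coordinates are negative, positive, positive; a point is interior exactly when all three are positive.

no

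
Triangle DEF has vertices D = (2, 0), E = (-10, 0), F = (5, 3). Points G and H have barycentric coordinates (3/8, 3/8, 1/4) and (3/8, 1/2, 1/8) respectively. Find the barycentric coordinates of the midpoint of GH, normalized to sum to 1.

(3/8, 7/16, 3/16)

Since both coordinate triples sum to 1, the midpoint's barycentrics are the componentwise average.
(3/8+3/8)/2 = 3/8; similarly 7/16 and 3/16.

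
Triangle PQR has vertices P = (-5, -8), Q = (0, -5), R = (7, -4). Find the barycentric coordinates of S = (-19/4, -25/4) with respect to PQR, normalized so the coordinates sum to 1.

(1/4, 5/4, -1/2)

Signed area of the reference triangle: [PQR] = ½·((-5)·(-5−(-4)) + 0·(-4−(-8)) + 7·(-8−(-5))) = ½·(5 + 0 − 21) = -8.
[SQR] = ½·((-19/4)·(-5−(-4)) + 0·(-4−(-25/4)) + 7·(-25/4−(-5))) = ½·(19/4 + 0 − 35/4) = -2, so the P-coordinate is (-2)/(-8) = 1/4.
[PSR] = ½·((-5)·(-25/4−(-4)) + (-19/4)·(-4−(-8)) + 7·(-8−(-25/4))) = ½·(45/4 − 19 − 49/4) = -10, so the Q-coordinate is 5/4.
[PQS] = ½·((-5)·(-5−(-25/4)) + 0·(-25/4−(-8)) + (-19/4)·(-8−(-5))) = ½·(-25/4 + 0 + 57/4) = 4, so the R-coordinate is -1/2.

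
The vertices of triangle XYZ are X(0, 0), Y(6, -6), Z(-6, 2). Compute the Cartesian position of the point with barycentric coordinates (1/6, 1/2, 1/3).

W = (1/6)·X + (1/2)·Y + (1/3)·Z.
x-coordinate: (1/6)·0 + (1/2)·6 + (1/3)·(-6) = 1.
y-coordinate: (1/6)·0 + (1/2)·(-6) + (1/3)·2 = -7/3.

(1, -7/3)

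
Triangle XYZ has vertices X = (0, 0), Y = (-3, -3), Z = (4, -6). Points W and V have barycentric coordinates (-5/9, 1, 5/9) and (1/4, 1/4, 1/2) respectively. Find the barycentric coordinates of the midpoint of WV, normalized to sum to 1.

(-11/72, 5/8, 19/36)

Since both coordinate triples sum to 1, the midpoint's barycentrics are the componentwise average.
(-5/9+1/4)/2 = -11/72; similarly 5/8 and 19/36.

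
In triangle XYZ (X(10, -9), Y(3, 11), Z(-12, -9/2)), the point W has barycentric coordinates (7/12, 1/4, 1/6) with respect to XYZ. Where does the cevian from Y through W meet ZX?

Line YW meets ZX where the Y-coordinate vanishes; zeroing W's Y-weight and renormalizing leaves Z, X-weights 1/6 : 7/12 → (2/9, 7/9).
So V = (2/9)·Z + (7/9)·X = (46/9, -8).

(46/9, -8)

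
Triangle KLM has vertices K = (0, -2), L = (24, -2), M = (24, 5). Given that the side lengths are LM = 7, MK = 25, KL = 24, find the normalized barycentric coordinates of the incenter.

The incenter has barycentric coordinates proportional to the opposite side lengths: (7 : 25 : 24).
Normalizing by 7+25+24 = 56 gives (1/8, 25/56, 3/7).

(1/8, 25/56, 3/7)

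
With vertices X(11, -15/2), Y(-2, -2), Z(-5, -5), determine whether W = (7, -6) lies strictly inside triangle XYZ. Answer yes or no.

yes

Barycentric coordinates of W: (26/37, 28/111, 5/111).
The three coordinates are positive, positive, positive; a point is interior exactly when all three are positive.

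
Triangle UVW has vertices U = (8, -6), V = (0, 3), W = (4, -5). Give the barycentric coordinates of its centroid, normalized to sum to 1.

The centroid is the average of the vertices, so each weight is 1/3.

(1/3, 1/3, 1/3)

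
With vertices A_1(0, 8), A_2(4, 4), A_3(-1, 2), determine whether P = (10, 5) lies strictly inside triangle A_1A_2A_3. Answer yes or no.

Barycentric coordinates of P: (-1/4, 9/4, -1).
The three coordinates are negative, positive, negative; a point is interior exactly when all three are positive.

no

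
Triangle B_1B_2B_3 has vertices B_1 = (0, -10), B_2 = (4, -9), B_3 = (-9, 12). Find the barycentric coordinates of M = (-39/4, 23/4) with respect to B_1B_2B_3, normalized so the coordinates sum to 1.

Signed area of the reference triangle: [B_1B_2B_3] = ½·(0·(-9−12) + 4·(12−(-10)) + (-9)·(-10−(-9))) = ½·(0 + 88 + 9) = 97/2.
[MB_2B_3] = ½·((-39/4)·(-9−12) + 4·(12−(23/4)) + (-9)·(23/4−(-9))) = ½·(819/4 + 25 − 531/4) = 97/2, so the B_1-coordinate is (97/2)/(97/2) = 1.
[B_1MB_3] = ½·(0·(23/4−12) + (-39/4)·(12−(-10)) + (-9)·(-10−(23/4))) = ½·(0 − 429/2 + 567/4) = -291/8, so the B_2-coordinate is -3/4.
[B_1B_2M] = ½·(0·(-9−(23/4)) + 4·(23/4−(-10)) + (-39/4)·(-10−(-9))) = ½·(0 + 63 + 39/4) = 291/8, so the B_3-coordinate is 3/4.

(1, -3/4, 3/4)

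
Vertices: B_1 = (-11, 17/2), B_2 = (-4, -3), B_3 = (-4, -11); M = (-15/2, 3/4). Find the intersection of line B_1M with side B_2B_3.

(-4, -7)

Barycentric coordinates of M with respect to B_1B_2B_3: (1/2, 1/4, 1/4).
On side B_2B_3 the B_1-coordinate is zero; dropping M's B_1-weight 1/2 and renormalizing the remaining 1/4 : 1/4 gives weights 1/2, 1/2 on B_2, B_3.
N = (1/2)·(-4, -3) + (1/2)·(-4, -11) = (-4, -7).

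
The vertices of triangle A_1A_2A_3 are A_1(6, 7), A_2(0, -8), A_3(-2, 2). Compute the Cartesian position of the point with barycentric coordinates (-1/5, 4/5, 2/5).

P = (-1/5)·A_1 + (4/5)·A_2 + (2/5)·A_3.
x-coordinate: (-1/5)·6 + (4/5)·0 + (2/5)·(-2) = -2.
y-coordinate: (-1/5)·7 + (4/5)·(-8) + (2/5)·2 = -7.

(-2, -7)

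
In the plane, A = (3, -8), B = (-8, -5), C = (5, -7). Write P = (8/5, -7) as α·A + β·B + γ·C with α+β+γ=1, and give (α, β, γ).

Signed area of the reference triangle: [ABC] = ½·(3·(-5−(-7)) + (-8)·(-7−(-8)) + 5·(-8−(-5))) = ½·(6 − 8 − 15) = -17/2.
[PBC] = ½·((8/5)·(-5−(-7)) + (-8)·(-7−(-7)) + 5·(-7−(-5))) = ½·(16/5 + 0 − 10) = -17/5, so the A-coordinate is (-17/5)/(-17/2) = 2/5.
[APC] = ½·(3·(-7−(-7)) + (8/5)·(-7−(-8)) + 5·(-8−(-7))) = ½·(0 + 8/5 − 5) = -17/10, so the B-coordinate is 1/5.
[ABP] = ½·(3·(-5−(-7)) + (-8)·(-7−(-8)) + (8/5)·(-8−(-5))) = ½·(6 − 8 − 24/5) = -17/5, so the C-coordinate is 2/5.

(2/5, 1/5, 2/5)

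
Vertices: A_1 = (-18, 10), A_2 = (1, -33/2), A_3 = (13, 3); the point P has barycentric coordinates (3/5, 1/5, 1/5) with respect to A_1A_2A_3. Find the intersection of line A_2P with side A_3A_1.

Line A_2P meets A_3A_1 where the A_2-coordinate vanishes; zeroing P's A_2-weight and renormalizing leaves A_3, A_1-weights 1/5 : 3/5 → (1/4, 3/4).
So Q = (1/4)·A_3 + (3/4)·A_1 = (-41/4, 33/4).

(-41/4, 33/4)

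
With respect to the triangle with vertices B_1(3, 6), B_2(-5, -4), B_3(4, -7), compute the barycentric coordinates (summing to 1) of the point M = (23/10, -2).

Signed area of the reference triangle: [B_1B_2B_3] = ½·(3·(-4−(-7)) + (-5)·(-7−6) + 4·(6−(-4))) = ½·(9 + 65 + 40) = 57.
[MB_2B_3] = ½·((23/10)·(-4−(-7)) + (-5)·(-7−(-2)) + 4·(-2−(-4))) = ½·(69/10 + 25 + 8) = 399/20, so the B_1-coordinate is (399/20)/57 = 7/20.
[B_1MB_3] = ½·(3·(-2−(-7)) + (23/10)·(-7−6) + 4·(6−(-2))) = ½·(15 − 299/10 + 32) = 171/20, so the B_2-coordinate is 3/20.
[B_1B_2M] = ½·(3·(-4−(-2)) + (-5)·(-2−6) + (23/10)·(6−(-4))) = ½·(-6 + 40 + 23) = 57/2, so the B_3-coordinate is 1/2.

(7/20, 3/20, 1/2)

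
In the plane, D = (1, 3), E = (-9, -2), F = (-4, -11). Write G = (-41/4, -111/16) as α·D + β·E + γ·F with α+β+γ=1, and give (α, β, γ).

Signed area of the reference triangle: [DEF] = ½·(1·(-2−(-11)) + (-9)·(-11−3) + (-4)·(3−(-2))) = ½·(9 + 126 − 20) = 115/2.
[GEF] = ½·((-41/4)·(-2−(-11)) + (-9)·(-11−(-111/16)) + (-4)·(-111/16−(-2))) = ½·(-369/4 + 585/16 + 79/4) = -575/32, so the D-coordinate is (-575/32)/(115/2) = -5/16.
[DGF] = ½·(1·(-111/16−(-11)) + (-41/4)·(-11−3) + (-4)·(3−(-111/16))) = ½·(65/16 + 287/2 − 159/4) = 1725/32, so the E-coordinate is 15/16.
[DEG] = ½·(1·(-2−(-111/16)) + (-9)·(-111/16−3) + (-41/4)·(3−(-2))) = ½·(79/16 + 1431/16 − 205/4) = 345/16, so the F-coordinate is 3/8.
Check: -5/16 + 15/16 + 3/8 = 1.

(-5/16, 15/16, 3/8)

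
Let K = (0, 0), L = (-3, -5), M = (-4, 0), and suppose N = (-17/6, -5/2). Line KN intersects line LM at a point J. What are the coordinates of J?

(-17/5, -3)

Barycentric coordinates of N with respect to KLM: (1/6, 1/2, 1/3).
On side LM the K-coordinate is zero; dropping N's K-weight 1/6 and renormalizing the remaining 1/2 : 1/3 gives weights 3/5, 2/5 on L, M.
J = (3/5)·(-3, -5) + (2/5)·(-4, 0) = (-17/5, -3).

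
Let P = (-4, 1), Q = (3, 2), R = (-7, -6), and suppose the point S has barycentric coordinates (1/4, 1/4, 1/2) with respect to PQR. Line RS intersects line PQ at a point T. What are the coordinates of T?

(-1/2, 3/2)

Line RS meets PQ where the R-coordinate vanishes; zeroing S's R-weight and renormalizing leaves P, Q-weights 1/4 : 1/4 → (1/2, 1/2).
So T = (1/2)·P + (1/2)·Q = (-1/2, 3/2).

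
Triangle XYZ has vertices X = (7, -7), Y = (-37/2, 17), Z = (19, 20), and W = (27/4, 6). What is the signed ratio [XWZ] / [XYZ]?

1/6

[XYZ] = ½·(7·(17−20) + (-37/2)·(20−(-7)) + 19·(-7−17)) = ½·(-21 − 999/2 − 456) = -1953/4.
[XWZ] = ½·(7·(6−20) + (27/4)·(20−(-7)) + 19·(-7−6)) = ½·(-98 + 729/4 − 247) = -651/8, so the ratio is (-651/8)/(-1953/4) = 1/6.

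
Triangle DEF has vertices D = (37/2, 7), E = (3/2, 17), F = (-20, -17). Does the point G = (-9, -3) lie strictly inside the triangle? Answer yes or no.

Barycentric coordinates of G: (73/793, 275/793, 445/793).
The three coordinates are positive, positive, positive; a point is interior exactly when all three are positive.

yes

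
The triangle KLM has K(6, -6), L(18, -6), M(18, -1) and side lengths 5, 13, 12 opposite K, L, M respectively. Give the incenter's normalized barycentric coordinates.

(1/6, 13/30, 2/5)

The incenter has barycentric coordinates proportional to the opposite side lengths: (5 : 13 : 12).
Normalizing by 5+13+12 = 30 gives (1/6, 13/30, 2/5).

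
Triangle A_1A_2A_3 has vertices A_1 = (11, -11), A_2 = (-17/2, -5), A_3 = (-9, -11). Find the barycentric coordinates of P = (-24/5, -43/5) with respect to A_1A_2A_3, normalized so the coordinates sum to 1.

(1/5, 2/5, 2/5)

Signed area of the reference triangle: [A_1A_2A_3] = ½·(11·(-5−(-11)) + (-17/2)·(-11−(-11)) + (-9)·(-11−(-5))) = ½·(66 + 0 + 54) = 60.
[PA_2A_3] = ½·((-24/5)·(-5−(-11)) + (-17/2)·(-11−(-43/5)) + (-9)·(-43/5−(-5))) = ½·(-144/5 + 102/5 + 162/5) = 12, so the A_1-coordinate is 12/60 = 1/5.
[A_1PA_3] = ½·(11·(-43/5−(-11)) + (-24/5)·(-11−(-11)) + (-9)·(-11−(-43/5))) = ½·(132/5 + 0 + 108/5) = 24, so the A_2-coordinate is 2/5.
[A_1A_2P] = ½·(11·(-5−(-43/5)) + (-17/2)·(-43/5−(-11)) + (-24/5)·(-11−(-5))) = ½·(198/5 − 102/5 + 144/5) = 24, so the A_3-coordinate is 2/5.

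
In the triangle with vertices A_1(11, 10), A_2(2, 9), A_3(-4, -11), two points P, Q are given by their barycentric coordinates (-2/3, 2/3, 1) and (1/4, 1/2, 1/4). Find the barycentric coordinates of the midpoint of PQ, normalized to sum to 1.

Since both coordinate triples sum to 1, the midpoint's barycentrics are the componentwise average.
(-2/3+1/4)/2 = -5/24; similarly 7/12 and 5/8.

(-5/24, 7/12, 5/8)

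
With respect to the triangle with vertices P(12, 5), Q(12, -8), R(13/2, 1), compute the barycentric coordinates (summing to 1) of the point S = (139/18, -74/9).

Signed area of the reference triangle: [PQR] = ½·(12·(-8−1) + 12·(1−5) + (13/2)·(5−(-8))) = ½·(-108 − 48 + 169/2) = -143/4.
[SQR] = ½·((139/18)·(-8−1) + 12·(1−(-74/9)) + (13/2)·(-74/9−(-8))) = ½·(-139/2 + 332/3 − 13/9) = 715/36, so the P-coordinate is (715/36)/(-143/4) = -5/9.
[PSR] = ½·(12·(-74/9−1) + (139/18)·(1−5) + (13/2)·(5−(-74/9))) = ½·(-332/3 − 278/9 + 1547/18) = -1001/36, so the Q-coordinate is 7/9.
[PQS] = ½·(12·(-8−(-74/9)) + 12·(-74/9−5) + (139/18)·(5−(-8))) = ½·(8/3 − 476/3 + 1807/18) = -1001/36, so the R-coordinate is 7/9.
Check: -5/9 + 7/9 + 7/9 = 1.

(-5/9, 7/9, 7/9)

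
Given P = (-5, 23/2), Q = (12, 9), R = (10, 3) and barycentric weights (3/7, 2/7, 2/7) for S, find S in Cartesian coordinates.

S = (3/7)·P + (2/7)·Q + (2/7)·R.
x-coordinate: (3/7)·(-5) + (2/7)·12 + (2/7)·10 = 29/7.
y-coordinate: (3/7)·(23/2) + (2/7)·9 + (2/7)·3 = 117/14.

(29/7, 117/14)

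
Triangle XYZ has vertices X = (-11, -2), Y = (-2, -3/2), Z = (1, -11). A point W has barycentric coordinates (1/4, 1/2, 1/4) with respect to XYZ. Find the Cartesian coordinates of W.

W = (1/4)·X + (1/2)·Y + (1/4)·Z.
x-coordinate: (1/4)·(-11) + (1/2)·(-2) + (1/4)·1 = -7/2.
y-coordinate: (1/4)·(-2) + (1/2)·(-3/2) + (1/4)·(-11) = -4.

(-7/2, -4)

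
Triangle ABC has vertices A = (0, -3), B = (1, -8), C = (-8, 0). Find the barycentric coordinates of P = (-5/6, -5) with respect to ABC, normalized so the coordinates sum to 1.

Signed area of the reference triangle: [ABC] = ½·(0·(-8−0) + 1·(0−(-3)) + (-8)·(-3−(-8))) = ½·(0 + 3 − 40) = -37/2.
[PBC] = ½·((-5/6)·(-8−0) + 1·(0−(-5)) + (-8)·(-5−(-8))) = ½·(20/3 + 5 − 24) = -37/6, so the A-coordinate is (-37/6)/(-37/2) = 1/3.
[APC] = ½·(0·(-5−0) + (-5/6)·(0−(-3)) + (-8)·(-3−(-5))) = ½·(0 − 5/2 − 16) = -37/4, so the B-coordinate is 1/2.
[ABP] = ½·(0·(-8−(-5)) + 1·(-5−(-3)) + (-5/6)·(-3−(-8))) = ½·(0 − 2 − 25/6) = -37/12, so the C-coordinate is 1/6.

(1/3, 1/2, 1/6)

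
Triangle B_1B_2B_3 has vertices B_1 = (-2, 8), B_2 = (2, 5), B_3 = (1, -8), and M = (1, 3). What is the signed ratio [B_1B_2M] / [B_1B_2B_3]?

[B_1B_2B_3] = ½·((-2)·(5−(-8)) + 2·(-8−8) + 1·(8−5)) = ½·(-26 − 32 + 3) = -55/2.
[B_1B_2M] = ½·((-2)·(5−3) + 2·(3−8) + 1·(8−5)) = ½·(-4 − 10 + 3) = -11/2, so the ratio is (-11/2)/(-55/2) = 1/5.

1/5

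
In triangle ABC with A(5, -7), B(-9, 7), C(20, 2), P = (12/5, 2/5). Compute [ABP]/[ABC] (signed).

1/5

[ABC] = ½·(5·(7−2) + (-9)·(2−(-7)) + 20·(-7−7)) = ½·(25 − 81 − 280) = -168.
[ABP] = ½·(5·(7−(2/5)) + (-9)·(2/5−(-7)) + (12/5)·(-7−7)) = ½·(33 − 333/5 − 168/5) = -168/5, so the ratio is (-168/5)/(-168) = 1/5.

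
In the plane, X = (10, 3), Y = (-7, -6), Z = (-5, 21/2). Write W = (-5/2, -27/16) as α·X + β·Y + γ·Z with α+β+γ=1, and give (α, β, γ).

(1/4, 5/8, 1/8)

Signed area of the reference triangle: [XYZ] = ½·(10·(-6−(21/2)) + (-7)·(21/2−3) + (-5)·(3−(-6))) = ½·(-165 − 105/2 − 45) = -525/4.
[WYZ] = ½·((-5/2)·(-6−(21/2)) + (-7)·(21/2−(-27/16)) + (-5)·(-27/16−(-6))) = ½·(165/4 − 1365/16 − 345/16) = -525/16, so the X-coordinate is (-525/16)/(-525/4) = 1/4.
[XWZ] = ½·(10·(-27/16−(21/2)) + (-5/2)·(21/2−3) + (-5)·(3−(-27/16))) = ½·(-975/8 − 75/4 − 375/16) = -2625/32, so the Y-coordinate is 5/8.
[XYW] = ½·(10·(-6−(-27/16)) + (-7)·(-27/16−3) + (-5/2)·(3−(-6))) = ½·(-345/8 + 525/16 − 45/2) = -525/32, so the Z-coordinate is 1/8.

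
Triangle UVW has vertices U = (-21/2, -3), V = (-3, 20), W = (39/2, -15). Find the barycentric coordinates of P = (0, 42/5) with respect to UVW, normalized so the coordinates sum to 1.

Signed area of the reference triangle: [UVW] = ½·((-21/2)·(20−(-15)) + (-3)·(-15−(-3)) + (39/2)·(-3−20)) = ½·(-735/2 + 36 − 897/2) = -390.
[PVW] = ½·(0·(20−(-15)) + (-3)·(-15−(42/5)) + (39/2)·(42/5−20)) = ½·(0 + 351/5 − 1131/5) = -78, so the U-coordinate is (-78)/(-390) = 1/5.
[UPW] = ½·((-21/2)·(42/5−(-15)) + 0·(-15−(-3)) + (39/2)·(-3−(42/5))) = ½·(-2457/10 + 0 − 2223/10) = -234, so the V-coordinate is 3/5.
[UVP] = ½·((-21/2)·(20−(42/5)) + (-3)·(42/5−(-3)) + 0·(-3−20)) = ½·(-609/5 − 171/5 + 0) = -78, so the W-coordinate is 1/5.

(1/5, 3/5, 1/5)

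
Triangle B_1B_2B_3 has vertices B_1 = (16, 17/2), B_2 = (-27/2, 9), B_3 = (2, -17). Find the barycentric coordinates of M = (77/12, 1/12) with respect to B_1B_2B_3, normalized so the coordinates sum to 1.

(1/2, 1/6, 1/3)

Signed area of the reference triangle: [B_1B_2B_3] = ½·(16·(9−(-17)) + (-27/2)·(-17−(17/2)) + 2·(17/2−9)) = ½·(416 + 1377/4 − 1) = 3037/8.
[MB_2B_3] = ½·((77/12)·(9−(-17)) + (-27/2)·(-17−(1/12)) + 2·(1/12−9)) = ½·(1001/6 + 1845/8 − 107/6) = 3037/16, so the B_1-coordinate is (3037/16)/(3037/8) = 1/2.
[B_1MB_3] = ½·(16·(1/12−(-17)) + (77/12)·(-17−(17/2)) + 2·(17/2−(1/12))) = ½·(820/3 − 1309/8 + 101/6) = 3037/48, so the B_2-coordinate is 1/6.
[B_1B_2M] = ½·(16·(9−(1/12)) + (-27/2)·(1/12−(17/2)) + (77/12)·(17/2−9)) = ½·(428/3 + 909/8 − 77/24) = 3037/24, so the B_3-coordinate is 1/3.
Check: 1/2 + 1/6 + 1/3 = 1.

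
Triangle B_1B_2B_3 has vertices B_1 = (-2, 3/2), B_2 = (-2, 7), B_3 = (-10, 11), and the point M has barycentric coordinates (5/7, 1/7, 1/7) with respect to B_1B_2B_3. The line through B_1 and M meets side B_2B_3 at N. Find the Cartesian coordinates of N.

(-6, 9)

Line B_1M meets B_2B_3 where the B_1-coordinate vanishes; zeroing M's B_1-weight and renormalizing leaves B_2, B_3-weights 1/7 : 1/7 → (1/2, 1/2).
So N = (1/2)·B_2 + (1/2)·B_3 = (-6, 9).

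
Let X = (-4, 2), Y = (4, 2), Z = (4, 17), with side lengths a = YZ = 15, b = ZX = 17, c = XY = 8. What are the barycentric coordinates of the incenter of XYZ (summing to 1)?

(3/8, 17/40, 1/5)

The incenter has barycentric coordinates proportional to the opposite side lengths: (15 : 17 : 8).
Normalizing by 15+17+8 = 40 gives (3/8, 17/40, 1/5).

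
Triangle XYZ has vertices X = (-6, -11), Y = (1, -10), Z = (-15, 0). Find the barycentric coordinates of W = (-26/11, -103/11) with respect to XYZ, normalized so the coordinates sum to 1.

Signed area of the reference triangle: [XYZ] = ½·((-6)·(-10−0) + 1·(0−(-11)) + (-15)·(-11−(-10))) = ½·(60 + 11 + 15) = 43.
[WYZ] = ½·((-26/11)·(-10−0) + 1·(0−(-103/11)) + (-15)·(-103/11−(-10))) = ½·(260/11 + 103/11 − 105/11) = 129/11, so the X-coordinate is (129/11)/43 = 3/11.
[XWZ] = ½·((-6)·(-103/11−0) + (-26/11)·(0−(-11)) + (-15)·(-11−(-103/11))) = ½·(618/11 − 26 + 270/11) = 301/11, so the Y-coordinate is 7/11.
[XYW] = ½·((-6)·(-10−(-103/11)) + 1·(-103/11−(-11)) + (-26/11)·(-11−(-10))) = ½·(42/11 + 18/11 + 26/11) = 43/11, so the Z-coordinate is 1/11.

(3/11, 7/11, 1/11)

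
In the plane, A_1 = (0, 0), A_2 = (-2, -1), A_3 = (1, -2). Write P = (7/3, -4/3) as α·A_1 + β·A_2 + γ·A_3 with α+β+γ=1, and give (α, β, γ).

(2/3, -2/3, 1)

Signed area of the reference triangle: [A_1A_2A_3] = ½·(0·(-1−(-2)) + (-2)·(-2−0) + 1·(0−(-1))) = ½·(0 + 4 + 1) = 5/2.
[PA_2A_3] = ½·((7/3)·(-1−(-2)) + (-2)·(-2−(-4/3)) + 1·(-4/3−(-1))) = ½·(7/3 + 4/3 − 1/3) = 5/3, so the A_1-coordinate is (5/3)/(5/2) = 2/3.
[A_1PA_3] = ½·(0·(-4/3−(-2)) + (7/3)·(-2−0) + 1·(0−(-4/3))) = ½·(0 − 14/3 + 4/3) = -5/3, so the A_2-coordinate is -2/3.
[A_1A_2P] = ½·(0·(-1−(-4/3)) + (-2)·(-4/3−0) + (7/3)·(0−(-1))) = ½·(0 + 8/3 + 7/3) = 5/2, so the A_3-coordinate is 1.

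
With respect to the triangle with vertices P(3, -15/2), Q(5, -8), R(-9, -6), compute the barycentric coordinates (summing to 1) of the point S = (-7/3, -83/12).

Signed area of the reference triangle: [PQR] = ½·(3·(-8−(-6)) + 5·(-6−(-15/2)) + (-9)·(-15/2−(-8))) = ½·(-6 + 15/2 − 9/2) = -3/2.
[SQR] = ½·((-7/3)·(-8−(-6)) + 5·(-6−(-83/12)) + (-9)·(-83/12−(-8))) = ½·(14/3 + 55/12 − 39/4) = -1/4, so the P-coordinate is (-1/4)/(-3/2) = 1/6.
[PSR] = ½·(3·(-83/12−(-6)) + (-7/3)·(-6−(-15/2)) + (-9)·(-15/2−(-83/12))) = ½·(-11/4 − 7/2 + 21/4) = -1/2, so the Q-coordinate is 1/3.
[PQS] = ½·(3·(-8−(-83/12)) + 5·(-83/12−(-15/2)) + (-7/3)·(-15/2−(-8))) = ½·(-13/4 + 35/12 − 7/6) = -3/4, so the R-coordinate is 1/2.

(1/6, 1/3, 1/2)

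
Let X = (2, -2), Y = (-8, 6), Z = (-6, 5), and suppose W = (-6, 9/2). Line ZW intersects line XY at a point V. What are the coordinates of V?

Barycentric coordinates of W with respect to XYZ: (1/6, 2/3, 1/6).
On side XY the Z-coordinate is zero; dropping W's Z-weight 1/6 and renormalizing the remaining 1/6 : 2/3 gives weights 1/5, 4/5 on X, Y.
V = (1/5)·(2, -2) + (4/5)·(-8, 6) = (-6, 22/5).

(-6, 22/5)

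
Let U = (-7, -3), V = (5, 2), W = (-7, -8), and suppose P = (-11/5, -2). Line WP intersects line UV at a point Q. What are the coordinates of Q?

Barycentric coordinates of P with respect to UVW: (2/5, 2/5, 1/5).
On side UV the W-coordinate is zero; dropping P's W-weight 1/5 and renormalizing the remaining 2/5 : 2/5 gives weights 1/2, 1/2 on U, V.
Q = (1/2)·(-7, -3) + (1/2)·(5, 2) = (-1, -1/2).

(-1, -1/2)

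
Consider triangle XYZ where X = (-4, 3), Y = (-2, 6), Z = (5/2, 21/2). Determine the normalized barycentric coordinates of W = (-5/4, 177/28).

(3/7, 3/14, 5/14)

Signed area of the reference triangle: [XYZ] = ½·((-4)·(6−(21/2)) + (-2)·(21/2−3) + (5/2)·(3−6)) = ½·(18 − 15 − 15/2) = -9/4.
[WYZ] = ½·((-5/4)·(6−(21/2)) + (-2)·(21/2−(177/28)) + (5/2)·(177/28−6)) = ½·(45/8 − 117/14 + 45/56) = -27/28, so the X-coordinate is (-27/28)/(-9/4) = 3/7.
[XWZ] = ½·((-4)·(177/28−(21/2)) + (-5/4)·(21/2−3) + (5/2)·(3−(177/28))) = ½·(117/7 − 75/8 − 465/56) = -27/56, so the Y-coordinate is 3/14.
[XYW] = ½·((-4)·(6−(177/28)) + (-2)·(177/28−3) + (-5/4)·(3−6)) = ½·(9/7 − 93/14 + 15/4) = -45/56, so the Z-coordinate is 5/14.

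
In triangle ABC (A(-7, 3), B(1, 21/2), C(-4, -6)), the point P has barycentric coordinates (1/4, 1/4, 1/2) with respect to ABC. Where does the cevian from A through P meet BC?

(-7/3, -1/2)

Line AP meets BC where the A-coordinate vanishes; zeroing P's A-weight and renormalizing leaves B, C-weights 1/4 : 1/2 → (1/3, 2/3).
So Q = (1/3)·B + (2/3)·C = (-7/3, -1/2).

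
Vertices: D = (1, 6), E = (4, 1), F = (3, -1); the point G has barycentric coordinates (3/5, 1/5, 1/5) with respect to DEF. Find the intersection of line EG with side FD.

(3/2, 17/4)

Line EG meets FD where the E-coordinate vanishes; zeroing G's E-weight and renormalizing leaves F, D-weights 1/5 : 3/5 → (1/4, 3/4).
So H = (1/4)·F + (3/4)·D = (3/2, 17/4).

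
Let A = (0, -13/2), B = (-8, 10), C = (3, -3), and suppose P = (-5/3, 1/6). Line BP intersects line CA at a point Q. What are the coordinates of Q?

(3/2, -19/4)

Barycentric coordinates of P with respect to ABC: (1/3, 1/3, 1/3).
On side CA the B-coordinate is zero; dropping P's B-weight 1/3 and renormalizing the remaining 1/3 : 1/3 gives weights 1/2, 1/2 on C, A.
Q = (1/2)·(3, -3) + (1/2)·(0, -13/2) = (3/2, -19/4).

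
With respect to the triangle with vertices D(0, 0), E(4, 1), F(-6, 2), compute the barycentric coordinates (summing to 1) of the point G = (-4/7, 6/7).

Signed area of the reference triangle: [DEF] = ½·(0·(1−2) + 4·(2−0) + (-6)·(0−1)) = ½·(0 + 8 + 6) = 7.
[GEF] = ½·((-4/7)·(1−2) + 4·(2−(6/7)) + (-6)·(6/7−1)) = ½·(4/7 + 32/7 + 6/7) = 3, so the D-coordinate is 3/7 = 3/7.
[DGF] = ½·(0·(6/7−2) + (-4/7)·(2−0) + (-6)·(0−(6/7))) = ½·(0 − 8/7 + 36/7) = 2, so the E-coordinate is 2/7.
[DEG] = ½·(0·(1−(6/7)) + 4·(6/7−0) + (-4/7)·(0−1)) = ½·(0 + 24/7 + 4/7) = 2, so the F-coordinate is 2/7.

(3/7, 2/7, 2/7)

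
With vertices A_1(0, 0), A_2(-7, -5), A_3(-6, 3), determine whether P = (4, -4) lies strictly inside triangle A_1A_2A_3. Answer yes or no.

no

Barycentric coordinates of P: (29/17, 4/17, -16/17).
The three coordinates are positive, positive, negative; a point is interior exactly when all three are positive.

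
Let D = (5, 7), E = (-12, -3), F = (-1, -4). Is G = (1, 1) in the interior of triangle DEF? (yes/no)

Barycentric coordinates of G: (57/127, 8/127, 62/127).
The three coordinates are positive, positive, positive; a point is interior exactly when all three are positive.

yes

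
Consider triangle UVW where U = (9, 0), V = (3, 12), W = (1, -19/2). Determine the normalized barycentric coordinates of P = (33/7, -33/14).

Signed area of the reference triangle: [UVW] = ½·(9·(12−(-19/2)) + 3·(-19/2−0) + 1·(0−12)) = ½·(387/2 − 57/2 − 12) = 153/2.
[PVW] = ½·((33/7)·(12−(-19/2)) + 3·(-19/2−(-33/14)) + 1·(-33/14−12)) = ½·(1419/14 − 150/7 − 201/14) = 459/14, so the U-coordinate is (459/14)/(153/2) = 3/7.
[UPW] = ½·(9·(-33/14−(-19/2)) + (33/7)·(-19/2−0) + 1·(0−(-33/14))) = ½·(450/7 − 627/14 + 33/14) = 153/14, so the V-coordinate is 1/7.
[UVP] = ½·(9·(12−(-33/14)) + 3·(-33/14−0) + (33/7)·(0−12)) = ½·(1809/14 − 99/14 − 396/7) = 459/14, so the W-coordinate is 3/7.

(3/7, 1/7, 3/7)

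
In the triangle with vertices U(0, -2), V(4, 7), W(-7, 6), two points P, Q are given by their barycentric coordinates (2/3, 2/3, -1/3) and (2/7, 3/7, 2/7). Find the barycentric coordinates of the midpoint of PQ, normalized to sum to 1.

(10/21, 23/42, -1/42)

Since both coordinate triples sum to 1, the midpoint's barycentrics are the componentwise average.
(2/3+2/7)/2 = 10/21; similarly 23/42 and -1/42.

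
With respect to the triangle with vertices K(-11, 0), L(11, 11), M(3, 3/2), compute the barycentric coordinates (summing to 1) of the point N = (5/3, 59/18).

(2/9, 2/9, 5/9)

Signed area of the reference triangle: [KLM] = ½·((-11)·(11−(3/2)) + 11·(3/2−0) + 3·(0−11)) = ½·(-209/2 + 33/2 − 33) = -121/2.
[NLM] = ½·((5/3)·(11−(3/2)) + 11·(3/2−(59/18)) + 3·(59/18−11)) = ½·(95/6 − 176/9 − 139/6) = -121/9, so the K-coordinate is (-121/9)/(-121/2) = 2/9.
[KNM] = ½·((-11)·(59/18−(3/2)) + (5/3)·(3/2−0) + 3·(0−(59/18))) = ½·(-176/9 + 5/2 − 59/6) = -121/9, so the L-coordinate is 2/9.
[KLN] = ½·((-11)·(11−(59/18)) + 11·(59/18−0) + (5/3)·(0−11)) = ½·(-1529/18 + 649/18 − 55/3) = -605/18, so the M-coordinate is 5/9.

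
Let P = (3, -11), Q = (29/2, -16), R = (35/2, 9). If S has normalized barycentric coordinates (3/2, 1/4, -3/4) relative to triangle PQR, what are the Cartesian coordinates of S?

(-5, -109/4)

S = (3/2)·P + (1/4)·Q + (-3/4)·R.
x-coordinate: (3/2)·3 + (1/4)·(29/2) + (-3/4)·(35/2) = -5.
y-coordinate: (3/2)·(-11) + (1/4)·(-16) + (-3/4)·9 = -109/4.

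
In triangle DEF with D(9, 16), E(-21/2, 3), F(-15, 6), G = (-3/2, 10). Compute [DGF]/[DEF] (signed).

[DEF] = ½·(9·(3−6) + (-21/2)·(6−16) + (-15)·(16−3)) = ½·(-27 + 105 − 195) = -117/2.
[DGF] = ½·(9·(10−6) + (-3/2)·(6−16) + (-15)·(16−10)) = ½·(36 + 15 − 90) = -39/2, so the ratio is (-39/2)/(-117/2) = 1/3.

1/3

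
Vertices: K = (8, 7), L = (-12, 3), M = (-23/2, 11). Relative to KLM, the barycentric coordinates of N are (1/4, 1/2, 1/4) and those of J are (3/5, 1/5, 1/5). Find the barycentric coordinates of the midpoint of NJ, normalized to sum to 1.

Since both coordinate triples sum to 1, the midpoint's barycentrics are the componentwise average.
(1/4+3/5)/2 = 17/40; similarly 7/20 and 9/40.

(17/40, 7/20, 9/40)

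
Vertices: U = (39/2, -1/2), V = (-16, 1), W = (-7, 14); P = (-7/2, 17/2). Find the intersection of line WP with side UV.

(7/4, 1/4)

Barycentric coordinates of P with respect to UVW: (1/5, 1/5, 3/5).
On side UV the W-coordinate is zero; dropping P's W-weight 3/5 and renormalizing the remaining 1/5 : 1/5 gives weights 1/2, 1/2 on U, V.
Q = (1/2)·(39/2, -1/2) + (1/2)·(-16, 1) = (7/4, 1/4).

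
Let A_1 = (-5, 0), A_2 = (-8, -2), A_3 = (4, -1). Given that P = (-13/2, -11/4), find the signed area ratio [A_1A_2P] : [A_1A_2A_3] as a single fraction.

1/4

[A_1A_2A_3] = ½·((-5)·(-2−(-1)) + (-8)·(-1−0) + 4·(0−(-2))) = ½·(5 + 8 + 8) = 21/2.
[A_1A_2P] = ½·((-5)·(-2−(-11/4)) + (-8)·(-11/4−0) + (-13/2)·(0−(-2))) = ½·(-15/4 + 22 − 13) = 21/8, so the ratio is (21/8)/(21/2) = 1/4.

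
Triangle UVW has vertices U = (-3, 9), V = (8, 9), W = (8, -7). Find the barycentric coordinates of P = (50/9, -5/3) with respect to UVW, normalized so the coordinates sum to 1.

(2/9, 1/9, 2/3)

Signed area of the reference triangle: [UVW] = ½·((-3)·(9−(-7)) + 8·(-7−9) + 8·(9−9)) = ½·(-48 − 128 + 0) = -88.
[PVW] = ½·((50/9)·(9−(-7)) + 8·(-7−(-5/3)) + 8·(-5/3−9)) = ½·(800/9 − 128/3 − 256/3) = -176/9, so the U-coordinate is (-176/9)/(-88) = 2/9.
[UPW] = ½·((-3)·(-5/3−(-7)) + (50/9)·(-7−9) + 8·(9−(-5/3))) = ½·(-16 − 800/9 + 256/3) = -88/9, so the V-coordinate is 1/9.
[UVP] = ½·((-3)·(9−(-5/3)) + 8·(-5/3−9) + (50/9)·(9−9)) = ½·(-32 − 256/3 + 0) = -176/3, so the W-coordinate is 2/3.
Check: 2/9 + 1/9 + 2/3 = 1.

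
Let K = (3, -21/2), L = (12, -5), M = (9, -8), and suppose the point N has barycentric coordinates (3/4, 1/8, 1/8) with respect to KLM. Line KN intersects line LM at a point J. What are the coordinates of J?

Line KN meets LM where the K-coordinate vanishes; zeroing N's K-weight and renormalizing leaves L, M-weights 1/8 : 1/8 → (1/2, 1/2).
So J = (1/2)·L + (1/2)·M = (21/2, -13/2).

(21/2, -13/2)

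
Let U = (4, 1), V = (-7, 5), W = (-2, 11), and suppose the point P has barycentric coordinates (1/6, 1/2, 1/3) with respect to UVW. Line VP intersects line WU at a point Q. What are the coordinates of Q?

Line VP meets WU where the V-coordinate vanishes; zeroing P's V-weight and renormalizing leaves W, U-weights 1/3 : 1/6 → (2/3, 1/3).
So Q = (2/3)·W + (1/3)·U = (0, 23/3).

(0, 23/3)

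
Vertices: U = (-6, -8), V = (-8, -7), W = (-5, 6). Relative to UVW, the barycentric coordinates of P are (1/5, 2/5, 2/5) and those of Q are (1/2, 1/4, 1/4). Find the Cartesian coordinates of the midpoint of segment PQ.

Barycentric coordinates of the midpoint are the average: (7/20, 13/40, 13/40).
Converting: (7/20)·U + (13/40)·V + (13/40)·W = (-253/40, -25/8).

(-253/40, -25/8)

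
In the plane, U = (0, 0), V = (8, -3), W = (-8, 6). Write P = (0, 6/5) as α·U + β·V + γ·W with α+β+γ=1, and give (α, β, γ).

Signed area of the reference triangle: [UVW] = ½·(0·(-3−6) + 8·(6−0) + (-8)·(0−(-3))) = ½·(0 + 48 − 24) = 12.
[PVW] = ½·(0·(-3−6) + 8·(6−(6/5)) + (-8)·(6/5−(-3))) = ½·(0 + 192/5 − 168/5) = 12/5, so the U-coordinate is (12/5)/12 = 1/5.
[UPW] = ½·(0·(6/5−6) + 0·(6−0) + (-8)·(0−(6/5))) = ½·(0 + 0 + 48/5) = 24/5, so the V-coordinate is 2/5.
[UVP] = ½·(0·(-3−(6/5)) + 8·(6/5−0) + 0·(0−(-3))) = ½·(0 + 48/5 + 0) = 24/5, so the W-coordinate is 2/5.

(1/5, 2/5, 2/5)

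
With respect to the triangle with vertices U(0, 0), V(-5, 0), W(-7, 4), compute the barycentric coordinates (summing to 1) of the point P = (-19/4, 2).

(1/4, 1/4, 1/2)

Signed area of the reference triangle: [UVW] = ½·(0·(0−4) + (-5)·(4−0) + (-7)·(0−0)) = ½·(0 − 20 + 0) = -10.
[PVW] = ½·((-19/4)·(0−4) + (-5)·(4−2) + (-7)·(2−0)) = ½·(19 − 10 − 14) = -5/2, so the U-coordinate is (-5/2)/(-10) = 1/4.
[UPW] = ½·(0·(2−4) + (-19/4)·(4−0) + (-7)·(0−2)) = ½·(0 − 19 + 14) = -5/2, so the V-coordinate is 1/4.
[UVP] = ½·(0·(0−2) + (-5)·(2−0) + (-19/4)·(0−0)) = ½·(0 − 10 + 0) = -5, so the W-coordinate is 1/2.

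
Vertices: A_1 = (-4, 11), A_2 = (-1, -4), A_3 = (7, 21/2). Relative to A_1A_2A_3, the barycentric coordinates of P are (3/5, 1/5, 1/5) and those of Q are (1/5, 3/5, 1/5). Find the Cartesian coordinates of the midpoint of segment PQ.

Barycentric coordinates of the midpoint are the average: (2/5, 2/5, 1/5).
Converting: (2/5)·A_1 + (2/5)·A_2 + (1/5)·A_3 = (-3/5, 49/10).

(-3/5, 49/10)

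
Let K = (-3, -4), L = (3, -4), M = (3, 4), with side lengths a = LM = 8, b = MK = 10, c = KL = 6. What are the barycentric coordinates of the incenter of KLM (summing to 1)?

The incenter has barycentric coordinates proportional to the opposite side lengths: (8 : 10 : 6).
Normalizing by 8+10+6 = 24 gives (1/3, 5/12, 1/4).

(1/3, 5/12, 1/4)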